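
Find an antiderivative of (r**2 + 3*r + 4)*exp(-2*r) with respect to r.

(-r**2 - 4*r - 6)*exp(-2*r)/2 + C

Use integration by parts with u = r**2 + 3*r + 4, dv = exp(-2*r) dr, so v = -exp(-2*r)/2.
Apply parts 2 times (tabular method): alternate signs, differentiate u down to 0, integrate dv up.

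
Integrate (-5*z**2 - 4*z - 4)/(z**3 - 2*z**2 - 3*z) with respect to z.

4*log(z)/3 - 61*log(z - 3)/12 - 5*log(z + 1)/4 + C

Factor the denominator: z*(z - 3)*(z + 1).
Partial-fraction decomposition: -5/(4*(z + 1)) - 61/(12*(z - 3)) + 4/(3*z).
Integrate each term: A/(z−a) contributes A·log|z−a|.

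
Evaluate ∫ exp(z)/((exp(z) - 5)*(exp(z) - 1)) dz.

Let u = e^z, du = e^z dz.
The integral becomes ∫ du/((u-5)(u-1)); decompose into partial fractions.

log(exp(z) - 5)/4 - log(exp(z) - 1)/4 + C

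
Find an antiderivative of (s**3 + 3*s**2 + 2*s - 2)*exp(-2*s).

Use integration by parts with u = s**3 + 3*s**2 + 2*s - 2, dv = exp(-2*s) ds, so v = -exp(-2*s)/2.
Apply parts 3 times (tabular method): alternate signs, differentiate u down to 0, integrate dv up.

(-4*s**3 - 18*s**2 - 26*s - 5)*exp(-2*s)/8 + C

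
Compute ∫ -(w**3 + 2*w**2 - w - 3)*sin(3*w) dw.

Use integration by parts with u = w**3 + 2*w**2 - w - 3, dv = -sin(3*w) dw, so v = cos(3*w)/3.
Apply parts 3 times (tabular method): alternate signs, differentiate u down to 0, integrate dv up.

w**3*cos(3*w)/3 - w**2*sin(3*w)/3 + 2*w**2*cos(3*w)/3 - 4*w*sin(3*w)/9 - 5*w*cos(3*w)/9 + 5*sin(3*w)/27 - 31*cos(3*w)/27 + C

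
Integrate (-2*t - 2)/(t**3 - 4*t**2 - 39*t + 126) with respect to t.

-4*log(t - 7)/13 + 2*log(t - 3)/9 + 10*log(t + 6)/117 + C

Factor the denominator: (t - 7)*(t - 3)*(t + 6).
Partial-fraction decomposition: 10/(117*(t + 6)) + 2/(9*(t - 3)) - 4/(13*(t - 7)).
Integrate each term: A/(t−a) contributes A·log|t−a|.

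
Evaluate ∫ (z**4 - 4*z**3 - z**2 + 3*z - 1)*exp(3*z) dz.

(27*z**4 - 144*z**3 + 117*z**2 + 3*z - 28)*exp(3*z)/81 + C

Use integration by parts with u = z**4 - 4*z**3 - z**2 + 3*z - 1, dv = exp(3*z) dz, so v = exp(3*z)/3.
Apply parts 4 times (tabular method): alternate signs, differentiate u down to 0, integrate dv up.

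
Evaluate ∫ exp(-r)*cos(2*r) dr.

Let I denote the integral. Integrate by parts with u = cos(2*r), dv = exp(-r) dr, so v = -exp(-r): I = -exp(-r)*cos(2*r) − 2·∫ exp(-r)*sin(2*r) dr.
Apply parts again with u = sin(2*r), dv = exp(-r) dr: ∫ exp(-r)*sin(2*r) dr = -exp(-r)*sin(2*r) + 2·I. Substituting back brings back I: I = 2*exp(-r)*sin(2*r) - exp(-r)*cos(2*r) − 4·I.
Solving for I: (1 + 4)·I equals the remaining terms, so I = (1/5)·(2*exp(-r)*sin(2*r) - exp(-r)*cos(2*r)).

2*exp(-r)*sin(2*r)/5 - exp(-r)*cos(2*r)/5 + C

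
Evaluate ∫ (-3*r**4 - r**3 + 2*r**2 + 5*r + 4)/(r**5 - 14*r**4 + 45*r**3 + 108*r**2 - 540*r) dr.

-log(r)/135 + 10969*log(r - 6)/243 - 1921*log(r - 5)/40 - 209*log(r + 3)/1944 + 1999/(27*r - 162) + C

Factor the denominator: r*(r - 6)**2*(r - 5)*(r + 3).
Partial-fraction decomposition: -209/(1944*(r + 3)) - 1921/(40*(r - 5)) + 10969/(243*(r - 6)) - 1999/(27*(r - 6)**2) - 1/(135*r).
Integrate each term; A/(r−a) gives A·log|r−a|; A/(r−a)² gives −A/(r−a).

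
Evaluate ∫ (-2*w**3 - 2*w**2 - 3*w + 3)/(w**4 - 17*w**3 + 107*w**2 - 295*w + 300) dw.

295*log(w - 5)/2 - 169*log(w - 4) + 39*log(w - 3)/2 + 156/(w - 5) + C

Factor the denominator: (w - 5)**2*(w - 4)*(w - 3).
Partial-fraction decomposition: 39/(2*(w - 3)) - 169/(w - 4) + 295/(2*(w - 5)) - 156/(w - 5)**2.
Integrate each term; A/(w−a) gives A·log|w−a|; A/(w−a)² gives −A/(w−a).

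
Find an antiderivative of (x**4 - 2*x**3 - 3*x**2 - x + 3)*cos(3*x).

x**4*sin(3*x)/3 - 2*x**3*sin(3*x)/3 + 4*x**3*cos(3*x)/9 - 13*x**2*sin(3*x)/9 - 2*x**2*cos(3*x)/3 + x*sin(3*x)/9 - 26*x*cos(3*x)/27 + 107*sin(3*x)/81 + cos(3*x)/27 + C

Use integration by parts with u = x**4 - 2*x**3 - 3*x**2 - x + 3, dv = cos(3*x) dx, so v = sin(3*x)/3.
Apply parts 4 times (tabular method): alternate signs, differentiate u down to 0, integrate dv up.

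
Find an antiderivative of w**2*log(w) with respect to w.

Use integration by parts with u = log(w), dv = w**2 dw.
Then du = 1/w dw and v = w**3/3.

w**3*log(w)/3 - w**3/9 + C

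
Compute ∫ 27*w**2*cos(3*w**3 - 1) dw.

3*sin(3*w**3 - 1) + C

Let u = 3*w**3 - 1, so du = (9*w**2) dw.
Rewriting, the integral becomes 3·∫ cos(u) du = 3·sin(u).
Substituting back, u = 3*w**3 - 1.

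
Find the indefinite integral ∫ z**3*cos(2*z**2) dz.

Let u = z², du = 2z dz; rewrite as (1/2)∫ u^1·cos(2u) du.
Now integrate by parts 1 time.

z**2*sin(2*z**2)/4 + cos(2*z**2)/8 + C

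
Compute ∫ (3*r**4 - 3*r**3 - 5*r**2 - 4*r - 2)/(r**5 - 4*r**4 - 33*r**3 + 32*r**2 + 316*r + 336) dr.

5899*log(r - 7)/2430 - 239*log(r - 4)/378 - 1421*log(r + 2)/486 + 289*log(r + 3)/70 - 29/(27*r + 54) + C

Factor the denominator: (r - 7)*(r - 4)*(r + 2)**2*(r + 3).
Partial-fraction decomposition: 289/(70*(r + 3)) - 1421/(486*(r + 2)) + 29/(27*(r + 2)**2) - 239/(378*(r - 4)) + 5899/(2430*(r - 7)).
Integrate each term; A/(r−a) gives A·log|r−a|; A/(r−a)² gives −A/(r−a).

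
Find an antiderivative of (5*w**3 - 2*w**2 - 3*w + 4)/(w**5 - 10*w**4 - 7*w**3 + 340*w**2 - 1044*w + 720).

Factor the denominator: (w - 6)*(w - 5)*(w - 4)*(w - 1)*(w + 6).
Partial-fraction decomposition: -113/(924*(w + 6)) - 1/(105*(w - 1)) + 14/(3*(w - 4)) - 141/(11*(w - 5)) + 497/(60*(w - 6)).
Integrate each term: A/(w−a) contributes A·log|w−a|.

497*log(w - 6)/60 - 141*log(w - 5)/11 + 14*log(w - 4)/3 - log(w - 1)/105 - 113*log(w + 6)/924 + C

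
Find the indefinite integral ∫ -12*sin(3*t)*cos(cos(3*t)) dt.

Let u = cos(3*t), so du = (-3*sin(3*t)) dt.
Rewriting, the integral becomes 4·∫ cos(u) du = 4·sin(u).
Substituting back, u = cos(3*t).

4*sin(cos(3*t)) + C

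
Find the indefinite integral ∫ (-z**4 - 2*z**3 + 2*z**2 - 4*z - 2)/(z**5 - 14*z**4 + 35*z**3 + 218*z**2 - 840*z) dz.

Factor the denominator: z*(z - 7)*(z - 6)*(z - 5)*(z + 4).
Partial-fraction decomposition: -41/(1980*(z + 4)) - 847/(90*(z - 5)) + 841/(30*(z - 6)) - 3019/(154*(z - 7)) + 1/(420*z).
Integrate each term: A/(z−a) contributes A·log|z−a|.

log(z)/420 - 3019*log(z - 7)/154 + 841*log(z - 6)/30 - 847*log(z - 5)/90 - 41*log(z + 4)/1980 + C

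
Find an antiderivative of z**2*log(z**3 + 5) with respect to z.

z**3*log(z**3 + 5)/3 - z**3/3 + 5*log(z**3 + 5)/3 + C

Let u = z**3 + 5, so du = (3*z**2) dz.
The integral becomes (1/3)·∫ log(u) du; integrate by parts with u′=log(u), dv′=du.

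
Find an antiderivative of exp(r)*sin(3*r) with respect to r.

Let I denote the integral. Integrate by parts with u = sin(3*r), dv = exp(r) dr, so v = exp(r): I = exp(r)*sin(3*r) − 3·∫ exp(r)*cos(3*r) dr.
Apply parts again with u = cos(3*r), dv = exp(r) dr: ∫ exp(r)*cos(3*r) dr = exp(r)*cos(3*r) + 3·I. Substituting back brings back I: I = exp(r)*sin(3*r) - 3*exp(r)*cos(3*r) − 9·I.
Solving for I: (1 + 9)·I equals the remaining terms, so I = (1/10)·(exp(r)*sin(3*r) - 3*exp(r)*cos(3*r)).

exp(r)*sin(3*r)/10 - 3*exp(r)*cos(3*r)/10 + C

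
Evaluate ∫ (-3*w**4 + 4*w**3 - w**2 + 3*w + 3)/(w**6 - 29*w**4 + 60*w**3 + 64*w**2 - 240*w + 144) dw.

-22*log(w - 3)/15 + 359*log(w - 2)/256 - log(w - 1)/7 - 29*log(w + 2)/320 + 1601*log(w + 6)/5376 - 11/(32*w - 64) + C

Factor the denominator: (w - 3)*(w - 2)**2*(w - 1)*(w + 2)*(w + 6).
Partial-fraction decomposition: 1601/(5376*(w + 6)) - 29/(320*(w + 2)) - 1/(7*(w - 1)) + 359/(256*(w - 2)) + 11/(32*(w - 2)**2) - 22/(15*(w - 3)).
Integrate each term; A/(w−a) gives A·log|w−a|; A/(w−a)² gives −A/(w−a).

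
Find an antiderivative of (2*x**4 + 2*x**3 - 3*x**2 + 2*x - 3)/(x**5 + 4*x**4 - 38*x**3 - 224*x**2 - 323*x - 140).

Factor the denominator: (x - 7)*(x + 1)**2*(x + 4)*(x + 5).
Partial-fraction decomposition: 19/(4*(x + 5)) - 325/(99*(x + 4)) - 29/(288*(x + 1)) + 1/(12*(x + 1)**2) + 223/(352*(x - 7)).
Integrate each term; A/(x−a) gives A·log|x−a|; A/(x−a)² gives −A/(x−a).

223*log(x - 7)/352 - 29*log(x + 1)/288 - 325*log(x + 4)/99 + 19*log(x + 5)/4 - 1/(12*x + 12) + C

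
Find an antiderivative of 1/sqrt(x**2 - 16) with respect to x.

log(x + sqrt(x**2 - 16)) + C

Substitute x = 4·sec(θ), so dx = 4·sec(θ)*tan(θ) dθ and the radical becomes sqrt(x**2 - 16) = 4·tan(θ) by the Pythagorean identity.
Integrate the resulting trig expression in θ, then back-substitute sec(θ) = x/4, tan(θ) = sqrt(x**2 - 16)/4 (absorbing any constant into C).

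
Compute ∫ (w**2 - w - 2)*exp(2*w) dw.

Use integration by parts with u = w**2 - w - 2, dv = exp(2*w) dw, so v = exp(2*w)/2.
Apply parts 2 times (tabular method): alternate signs, differentiate u down to 0, integrate dv up.

(w**2 - 2*w - 1)*exp(2*w)/2 + C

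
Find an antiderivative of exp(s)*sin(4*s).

Let I denote the integral. Integrate by parts with u = sin(4*s), dv = exp(s) ds, so v = exp(s): I = exp(s)*sin(4*s) − 4·∫ exp(s)*cos(4*s) ds.
Apply parts again with u = cos(4*s), dv = exp(s) ds: ∫ exp(s)*cos(4*s) ds = exp(s)*cos(4*s) + 4·I. Substituting back brings back I: I = exp(s)*sin(4*s) - 4*exp(s)*cos(4*s) − 16·I.
Solving for I: (1 + 16)·I equals the remaining terms, so I = (1/17)·(exp(s)*sin(4*s) - 4*exp(s)*cos(4*s)).

exp(s)*sin(4*s)/17 - 4*exp(s)*cos(4*s)/17 + C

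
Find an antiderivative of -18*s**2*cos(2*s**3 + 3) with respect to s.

-3*sin(2*s**3 + 3) + C

Let u = 2*s**3 + 3, so du = (6*s**2) ds.
Rewriting, the integral becomes -3·∫ cos(u) du = -3·sin(u).
Substituting back, u = 2*s**3 + 3.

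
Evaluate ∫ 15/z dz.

Let u = 3*z**3, so du = (9*z**2) dz.
Rewriting, the integral becomes 5·∫ 1/u du = 5·log(u).
Substituting back, u = 3*z**3.

15*log(z) + 5*log(3) + C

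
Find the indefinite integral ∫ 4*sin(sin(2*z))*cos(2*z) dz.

Let u = sin(2*z), so du = (2*cos(2*z)) dz.
Rewriting, the integral becomes 2·∫ sin(u) du = 2·-cos(u).
Substituting back, u = sin(2*z).

-2*cos(sin(2*z)) + C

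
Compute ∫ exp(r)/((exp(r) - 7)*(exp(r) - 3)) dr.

log(exp(r) - 7)/4 - log(exp(r) - 3)/4 + C

Let u = e^r, du = e^r dr.
The integral becomes ∫ du/((u-3)(u-7)); decompose into partial fractions.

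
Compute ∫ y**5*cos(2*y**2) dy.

Let u = y², du = 2y dy; rewrite as (1/2)∫ u^2·cos(2u) du.
Now integrate by parts 2 times.

y**4*sin(2*y**2)/4 + y**2*cos(2*y**2)/4 - sin(2*y**2)/8 + C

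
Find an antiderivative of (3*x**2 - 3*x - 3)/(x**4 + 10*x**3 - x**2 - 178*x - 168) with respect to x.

Factor the denominator: (x - 4)*(x + 1)*(x + 6)*(x + 7).
Partial-fraction decomposition: -5/(2*(x + 7)) + 123/(50*(x + 6)) - 1/(50*(x + 1)) + 3/(50*(x - 4)).
Integrate each term: A/(x−a) contributes A·log|x−a|.

3*log(x - 4)/50 - log(x + 1)/50 + 123*log(x + 6)/50 - 5*log(x + 7)/2 + C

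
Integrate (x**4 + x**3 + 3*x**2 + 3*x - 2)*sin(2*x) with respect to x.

-x**4*cos(2*x)/2 + x**3*sin(2*x) - x**3*cos(2*x)/2 + 3*x**2*sin(2*x)/4 - 3*x*cos(2*x)/4 + 3*sin(2*x)/8 + cos(2*x) + C

Use integration by parts with u = x**4 + x**3 + 3*x**2 + 3*x - 2, dv = sin(2*x) dx, so v = -cos(2*x)/2.
Apply parts 4 times (tabular method): alternate signs, differentiate u down to 0, integrate dv up.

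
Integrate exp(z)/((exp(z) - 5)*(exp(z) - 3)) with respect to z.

Let u = e^z, du = e^z dz.
The integral becomes ∫ du/((u-3)(u-5)); decompose into partial fractions.

log(exp(z) - 5)/2 - log(exp(z) - 3)/2 + C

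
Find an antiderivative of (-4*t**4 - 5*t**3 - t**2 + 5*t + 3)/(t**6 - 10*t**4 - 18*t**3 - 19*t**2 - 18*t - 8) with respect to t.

-1337*log(t - 4)/2550 - 19*log(t + 1)/25 + 7*log(t + 2)/6 + log(t**2 + 1)/17 - 9*atan(t)/17 - 1/(5*t + 5) + C

Factor the denominator: (t - 4)*(t + 1)**2*(t + 2)*(t**2 + 1).
Partial-fraction decomposition: (2*t - 9)/(17*(t**2 + 1)) + 7/(6*(t + 2)) - 19/(25*(t + 1)) + 1/(5*(t + 1)**2) - 1337/(2550*(t - 4)).
Integrate each term; A/(t−a) gives A·log|t−a|; the (Bt+D)/(t²+p²) term gives a log and an atan.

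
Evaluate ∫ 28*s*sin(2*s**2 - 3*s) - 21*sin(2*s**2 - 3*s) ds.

-7*cos(2*s**2 - 3*s) + C

Let u = 2*s**2 - 3*s, so du = (4*s - 3) ds.
Rewriting, the integral becomes 7·∫ sin(u) du = 7·-cos(u).
Substituting back, u = 2*s**2 - 3*s.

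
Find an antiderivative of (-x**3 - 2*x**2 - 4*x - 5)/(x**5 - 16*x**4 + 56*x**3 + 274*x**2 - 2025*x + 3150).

-79*log(x - 7)/16 + 317*log(x - 6)/33 - 5*log(x - 5) + 31*log(x - 3)/96 + 3*log(x + 5)/352 + C

Factor the denominator: (x - 7)*(x - 6)*(x - 5)*(x - 3)*(x + 5).
Partial-fraction decomposition: 3/(352*(x + 5)) + 31/(96*(x - 3)) - 5/(x - 5) + 317/(33*(x - 6)) - 79/(16*(x - 7)).
Integrate each term: A/(x−a) contributes A·log|x−a|.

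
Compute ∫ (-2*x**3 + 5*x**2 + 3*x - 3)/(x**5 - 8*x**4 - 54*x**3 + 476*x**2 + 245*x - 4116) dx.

Factor the denominator: (x - 7)**2*(x - 4)*(x + 3)*(x + 7).
Partial-fraction decomposition: 907/(8624*(x + 7)) - 87/(2800*(x + 3)) - 13/(231*(x - 4)) - 131/(7350*(x - 7)) - 141/(140*(x - 7)**2).
Integrate each term; A/(x−a) gives A·log|x−a|; A/(x−a)² gives −A/(x−a).

-131*log(x - 7)/7350 - 13*log(x - 4)/231 - 87*log(x + 3)/2800 + 907*log(x + 7)/8624 + 141/(140*x - 980) + C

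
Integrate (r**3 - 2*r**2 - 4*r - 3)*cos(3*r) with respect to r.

r**3*sin(3*r)/3 - 2*r**2*sin(3*r)/3 + r**2*cos(3*r)/3 - 14*r*sin(3*r)/9 - 4*r*cos(3*r)/9 - 23*sin(3*r)/27 - 14*cos(3*r)/27 + C

Use integration by parts with u = r**3 - 2*r**2 - 4*r - 3, dv = cos(3*r) dr, so v = sin(3*r)/3.
Apply parts 3 times (tabular method): alternate signs, differentiate u down to 0, integrate dv up.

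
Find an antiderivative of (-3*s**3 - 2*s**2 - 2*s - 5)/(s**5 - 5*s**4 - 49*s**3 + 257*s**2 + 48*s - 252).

Factor the denominator: (s - 6)**2*(s - 1)*(s + 1)*(s + 7).
Partial-fraction decomposition: 235/(2028*(s + 7)) + 1/(294*(s + 1)) - 3/(100*(s - 1)) - 18483/(207025*(s - 6)) - 737/(455*(s - 6)**2).
Integrate each term; A/(s−a) gives A·log|s−a|; A/(s−a)² gives −A/(s−a).

-18483*log(s - 6)/207025 - 3*log(s - 1)/100 + log(s + 1)/294 + 235*log(s + 7)/2028 + 737/(455*s - 2730) + C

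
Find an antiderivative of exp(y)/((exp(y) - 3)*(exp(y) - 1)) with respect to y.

log(exp(y) - 3)/2 - log(exp(y) - 1)/2 + C

Let u = e^y, du = e^y dy.
The integral becomes ∫ du/((u-3)(u-1)); decompose into partial fractions.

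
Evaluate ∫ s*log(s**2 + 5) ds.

s**2*log(s**2 + 5)/2 - s**2/2 + 5*log(s**2 + 5)/2 + C

Let u = s**2 + 5, so du = (2*s) ds.
The integral becomes (1/2)·∫ log(u) du; integrate by parts with u′=log(u), dv′=du.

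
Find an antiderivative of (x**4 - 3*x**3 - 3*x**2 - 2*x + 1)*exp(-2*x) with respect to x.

Use integration by parts with u = x**4 - 3*x**3 - 3*x**2 - 2*x + 1, dv = exp(-2*x) dx, so v = -exp(-2*x)/2.
Apply parts 4 times (tabular method): alternate signs, differentiate u down to 0, integrate dv up.

(-4*x**4 + 4*x**3 + 18*x**2 + 26*x + 9)*exp(-2*x)/8 + C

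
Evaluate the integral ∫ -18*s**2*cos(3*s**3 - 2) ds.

-2*sin(3*s**3 - 2) + C

Let u = 3*s**3 - 2, so du = (9*s**2) ds.
Rewriting, the integral becomes -2·∫ cos(u) du = -2·sin(u).
Substituting back, u = 3*s**3 - 2.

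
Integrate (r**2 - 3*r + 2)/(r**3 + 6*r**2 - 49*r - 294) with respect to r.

15*log(r - 7)/91 - 56*log(r + 6)/13 + 36*log(r + 7)/7 + C

Factor the denominator: (r - 7)*(r + 6)*(r + 7).
Partial-fraction decomposition: 36/(7*(r + 7)) - 56/(13*(r + 6)) + 15/(91*(r - 7)).
Integrate each term: A/(r−a) contributes A·log|r−a|.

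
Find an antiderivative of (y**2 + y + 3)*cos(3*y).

y**2*sin(3*y)/3 + y*sin(3*y)/3 + 2*y*cos(3*y)/9 + 25*sin(3*y)/27 + cos(3*y)/9 + C

Use integration by parts with u = y**2 + y + 3, dv = cos(3*y) dy, so v = sin(3*y)/3.
Apply parts 2 times (tabular method): alternate signs, differentiate u down to 0, integrate dv up.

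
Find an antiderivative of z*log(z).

Use integration by parts with u = log(z), dv = z dz.
Then du = 1/z dz and v = z**2/2.

z**2*log(z)/2 - z**2/4 + C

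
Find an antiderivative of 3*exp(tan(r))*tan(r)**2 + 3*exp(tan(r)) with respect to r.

3*exp(tan(r)) + C

Let u = tan(r), so du = (tan(r)**2 + 1) dr.
Rewriting, the integral becomes 3·∫ e^u du = 3·e^u.
Substituting back, u = tan(r).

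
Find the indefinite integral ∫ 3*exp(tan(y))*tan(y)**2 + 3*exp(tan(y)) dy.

Let u = tan(y), so du = (tan(y)**2 + 1) dy.
Rewriting, the integral becomes 3·∫ e^u du = 3·e^u.
Substituting back, u = tan(y).

3*exp(tan(y)) + C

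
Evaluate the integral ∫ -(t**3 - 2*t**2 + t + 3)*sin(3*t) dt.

Use integration by parts with u = t**3 - 2*t**2 + t + 3, dv = -sin(3*t) dt, so v = cos(3*t)/3.
Apply parts 3 times (tabular method): alternate signs, differentiate u down to 0, integrate dv up.

t**3*cos(3*t)/3 - t**2*sin(3*t)/3 - 2*t**2*cos(3*t)/3 + 4*t*sin(3*t)/9 + t*cos(3*t)/9 - sin(3*t)/27 + 31*cos(3*t)/27 + C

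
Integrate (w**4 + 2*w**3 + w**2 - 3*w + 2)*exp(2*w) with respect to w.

Use integration by parts with u = w**4 + 2*w**3 + w**2 - 3*w + 2, dv = exp(2*w) dw, so v = exp(2*w)/2.
Apply parts 4 times (tabular method): alternate signs, differentiate u down to 0, integrate dv up.

(w**4 + w**2 - 4*w + 4)*exp(2*w)/2 + C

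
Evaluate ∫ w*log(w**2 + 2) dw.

w**2*log(w**2 + 2)/2 - w**2/2 + log(w**2 + 2) + C

Let u = w**2 + 2, so du = (2*w) dw.
The integral becomes (1/2)·∫ log(u) du; integrate by parts with u′=log(u), dv′=du.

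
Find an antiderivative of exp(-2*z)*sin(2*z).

Let I denote the integral. Integrate by parts with u = sin(2*z), dv = exp(-2*z) dz, so v = -exp(-2*z)/2: I = -exp(-2*z)*sin(2*z)/2 + ∫ exp(-2*z)*cos(2*z) dz.
Apply parts again with u = cos(2*z), dv = exp(-2*z) dz: ∫ exp(-2*z)*cos(2*z) dz = -exp(-2*z)*cos(2*z)/2 − I. Substituting back brings back I: I = -exp(-2*z)*sin(2*z)/2 - exp(-2*z)*cos(2*z)/2 − I.
Solving for I: (1 + 1)·I equals the remaining terms, so I = (1/2)·(-exp(-2*z)*sin(2*z)/2 - exp(-2*z)*cos(2*z)/2).

-exp(-2*z)*sin(2*z)/4 - exp(-2*z)*cos(2*z)/4 + C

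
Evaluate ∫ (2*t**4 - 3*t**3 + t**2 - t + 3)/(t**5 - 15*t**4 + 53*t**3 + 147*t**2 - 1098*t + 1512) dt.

1909*log(t - 7)/88 - 659*log(t - 6)/30 + 2515*log(t - 3)/1176 + 727*log(t + 4)/5390 - 15/(14*t - 42) + C

Factor the denominator: (t - 7)*(t - 6)*(t - 3)**2*(t + 4).
Partial-fraction decomposition: 727/(5390*(t + 4)) + 2515/(1176*(t - 3)) + 15/(14*(t - 3)**2) - 659/(30*(t - 6)) + 1909/(88*(t - 7)).
Integrate each term; A/(t−a) gives A·log|t−a|; A/(t−a)² gives −A/(t−a).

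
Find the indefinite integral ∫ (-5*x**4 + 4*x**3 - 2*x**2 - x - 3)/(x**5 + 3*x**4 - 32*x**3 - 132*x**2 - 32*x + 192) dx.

Factor the denominator: (x - 6)*(x - 1)*(x + 2)*(x + 4)**2.
Partial-fraction decomposition: -1167/(500*(x + 4)) + 1567/(100*(x + 4)**2) - 121/(96*(x + 2)) + 7/(375*(x - 1)) - 5697/(4000*(x - 6)).
Integrate each term; A/(x−a) gives A·log|x−a|; A/(x−a)² gives −A/(x−a).

-5697*log(x - 6)/4000 + 7*log(x - 1)/375 - 121*log(x + 2)/96 - 1167*log(x + 4)/500 - 1567/(100*x + 400) + C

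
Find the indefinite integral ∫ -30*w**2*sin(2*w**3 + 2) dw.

Let u = 2*w**3 + 2, so du = (6*w**2) dw.
Rewriting, the integral becomes -5·∫ sin(u) du = -5·-cos(u).
Substituting back, u = 2*w**3 + 2.

5*cos(2*w**3 + 2) + C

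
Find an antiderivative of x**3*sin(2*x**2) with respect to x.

Let u = x², du = 2x dx; rewrite as (1/2)∫ u^1·sin(2u) du.
Now integrate by parts 1 time.

-x**2*cos(2*x**2)/4 + sin(2*x**2)/8 + C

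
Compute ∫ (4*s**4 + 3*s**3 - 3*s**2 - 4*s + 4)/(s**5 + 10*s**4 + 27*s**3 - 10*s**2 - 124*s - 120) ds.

9*log(s - 2)/70 + 191*log(s + 2)/18 - 116*log(s + 3)/5 + 1037*log(s + 5)/63 + 10/(3*s + 6) + C

Factor the denominator: (s - 2)*(s + 2)**2*(s + 3)*(s + 5).
Partial-fraction decomposition: 1037/(63*(s + 5)) - 116/(5*(s + 3)) + 191/(18*(s + 2)) - 10/(3*(s + 2)**2) + 9/(70*(s - 2)).
Integrate each term; A/(s−a) gives A·log|s−a|; A/(s−a)² gives −A/(s−a).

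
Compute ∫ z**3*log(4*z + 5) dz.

z**4*log(4*z + 5)/4 - z**4/16 + 5*z**3/48 - 25*z**2/128 + 125*z/256 - 625*log(4*z + 5)/1024 + C

Use integration by parts with u = log(4*z + 5), dv = z**3 dz.
Then du = 4/(4*z + 5) dz and v = z**4/4.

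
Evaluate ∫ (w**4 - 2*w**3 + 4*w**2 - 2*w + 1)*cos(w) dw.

w**4*sin(w) - 2*w**3*sin(w) + 4*w**3*cos(w) - 8*w**2*sin(w) - 6*w**2*cos(w) + 10*w*sin(w) - 16*w*cos(w) + 17*sin(w) + 10*cos(w) + C

Use integration by parts with u = w**4 - 2*w**3 + 4*w**2 - 2*w + 1, dv = cos(w) dw, so v = sin(w).
Apply parts 4 times (tabular method): alternate signs, differentiate u down to 0, integrate dv up.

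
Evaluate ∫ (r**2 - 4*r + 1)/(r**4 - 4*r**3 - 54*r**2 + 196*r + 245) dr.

Factor the denominator: (r - 7)*(r - 5)*(r + 1)*(r + 7).
Partial-fraction decomposition: -13/(168*(r + 7)) + 1/(48*(r + 1)) - 1/(24*(r - 5)) + 11/(112*(r - 7)).
Integrate each term: A/(r−a) contributes A·log|r−a|.

11*log(r - 7)/112 - log(r - 5)/24 + log(r + 1)/48 - 13*log(r + 7)/168 + C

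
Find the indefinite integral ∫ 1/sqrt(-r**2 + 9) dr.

Substitute r = 3·sin(θ), so dr = 3·cos(θ) dθ and the radical becomes sqrt(-r**2 + 9) = 3·cos(θ) by the Pythagorean identity.
Integrate the resulting trig expression in θ, then back-substitute θ = asin(r/3), sin(θ) = r/3, cos(θ) = sqrt(-r**2 + 9)/3 (absorbing any constant into C).

asin(r/3) + C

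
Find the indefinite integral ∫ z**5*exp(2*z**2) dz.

(2*z**4 - 2*z**2 + 1)*exp(2*z**2)/8 + C

Let u = z², du = 2z dz; rewrite as (1/2)∫ u^2·exp(2u) du.
Now integrate by parts 2 times.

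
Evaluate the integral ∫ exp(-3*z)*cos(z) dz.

Let I denote the integral. Integrate by parts with u = cos(z), dv = exp(-3*z) dz, so v = -exp(-3*z)/3: I = -exp(-3*z)*cos(z)/3 − (1/3)·∫ exp(-3*z)*sin(z) dz.
Apply parts again with u = sin(z), dv = exp(-3*z) dz: ∫ exp(-3*z)*sin(z) dz = -exp(-3*z)*sin(z)/3 + (1/3)·I. Substituting back brings back I: I = exp(-3*z)*sin(z)/9 - exp(-3*z)*cos(z)/3 − (1/9)·I.
Solving for I: (1 + 1/9)·I equals the remaining terms, so I = (9/10)·(exp(-3*z)*sin(z)/9 - exp(-3*z)*cos(z)/3).

exp(-3*z)*sin(z)/10 - 3*exp(-3*z)*cos(z)/10 + C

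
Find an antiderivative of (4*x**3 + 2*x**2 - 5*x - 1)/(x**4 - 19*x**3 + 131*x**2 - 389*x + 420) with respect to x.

Factor the denominator: (x - 7)*(x - 5)*(x - 4)*(x - 3).
Partial-fraction decomposition: -55/(4*(x - 3)) + 89/(x - 4) - 131/(x - 5) + 239/(4*(x - 7)).
Integrate each term: A/(x−a) contributes A·log|x−a|.

239*log(x - 7)/4 - 131*log(x - 5) + 89*log(x - 4) - 55*log(x - 3)/4 + C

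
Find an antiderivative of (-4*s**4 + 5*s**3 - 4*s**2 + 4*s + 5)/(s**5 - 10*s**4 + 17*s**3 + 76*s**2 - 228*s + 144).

Factor the denominator: (s - 6)*(s - 4)*(s - 2)*(s - 1)*(s + 3).
Partial-fraction decomposition: -251/(630*(s + 3)) - 1/(10*(s - 1)) - 27/(40*(s - 2)) + 249/(28*(s - 4)) - 4219/(360*(s - 6)).
Integrate each term: A/(s−a) contributes A·log|s−a|.

-4219*log(s - 6)/360 + 249*log(s - 4)/28 - 27*log(s - 2)/40 - log(s - 1)/10 - 251*log(s + 3)/630 + C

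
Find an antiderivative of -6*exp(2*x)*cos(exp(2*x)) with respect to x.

-3*sin(exp(2*x)) + C

Let u = exp(2*x), so du = (2*exp(2*x)) dx.
Rewriting, the integral becomes -3·∫ cos(u) du = -3·sin(u).
Substituting back, u = exp(2*x).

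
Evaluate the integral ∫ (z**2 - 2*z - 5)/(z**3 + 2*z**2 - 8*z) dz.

Factor the denominator: z*(z - 2)*(z + 4).
Partial-fraction decomposition: 19/(24*(z + 4)) - 5/(12*(z - 2)) + 5/(8*z).
Integrate each term: A/(z−a) contributes A·log|z−a|.

5*log(z)/8 - 5*log(z - 2)/12 + 19*log(z + 4)/24 + C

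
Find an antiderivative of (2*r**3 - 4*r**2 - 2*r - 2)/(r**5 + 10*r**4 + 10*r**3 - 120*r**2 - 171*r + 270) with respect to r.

5*log(r - 3)/432 + log(r - 1)/56 - 43*log(r + 3)/72 + 57*log(r + 5)/16 - 566*log(r + 6)/189 + C

Factor the denominator: (r - 3)*(r - 1)*(r + 3)*(r + 5)*(r + 6).
Partial-fraction decomposition: -566/(189*(r + 6)) + 57/(16*(r + 5)) - 43/(72*(r + 3)) + 1/(56*(r - 1)) + 5/(432*(r - 3)).
Integrate each term: A/(r−a) contributes A·log|r−a|.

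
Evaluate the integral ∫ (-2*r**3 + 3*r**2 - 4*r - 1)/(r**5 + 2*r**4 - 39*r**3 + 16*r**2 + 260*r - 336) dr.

Factor the denominator: (r - 4)*(r - 2)**2*(r + 3)*(r + 7).
Partial-fraction decomposition: 215/(891*(r + 7)) - 23/(175*(r + 3)) + 1661/(8100*(r - 2)) + 13/(90*(r - 2)**2) - 97/(308*(r - 4)).
Integrate each term; A/(r−a) gives A·log|r−a|; A/(r−a)² gives −A/(r−a).

-97*log(r - 4)/308 + 1661*log(r - 2)/8100 - 23*log(r + 3)/175 + 215*log(r + 7)/891 - 13/(90*r - 180) + C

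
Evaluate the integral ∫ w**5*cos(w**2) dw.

w**4*sin(w**2)/2 + w**2*cos(w**2) - sin(w**2) + C

Let u = w², du = 2w dw; rewrite as (1/2)∫ u^2·cos(1u) du.
Now integrate by parts 2 times.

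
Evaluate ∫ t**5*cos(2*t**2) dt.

Let u = t², du = 2t dt; rewrite as (1/2)∫ u^2·cos(2u) du.
Now integrate by parts 2 times.

t**4*sin(2*t**2)/4 + t**2*cos(2*t**2)/4 - sin(2*t**2)/8 + C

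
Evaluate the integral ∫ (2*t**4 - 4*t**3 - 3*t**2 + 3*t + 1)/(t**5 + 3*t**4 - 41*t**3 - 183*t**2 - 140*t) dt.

Factor the denominator: t*(t - 7)*(t + 1)*(t + 4)*(t + 5).
Partial-fraction decomposition: 1661/(240*(t + 5)) - 709/(132*(t + 4)) + 1/(96*(t + 1)) + 3305/(7392*(t - 7)) - 1/(140*t).
Integrate each term: A/(t−a) contributes A·log|t−a|.

-log(t)/140 + 3305*log(t - 7)/7392 + log(t + 1)/96 - 709*log(t + 4)/132 + 1661*log(t + 5)/240 + C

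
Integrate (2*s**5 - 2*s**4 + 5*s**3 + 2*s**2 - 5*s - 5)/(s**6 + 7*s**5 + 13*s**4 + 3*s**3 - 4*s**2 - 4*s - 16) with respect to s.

-log(s - 1)/30 - 1931*log(s + 2)/300 + 2833*log(s + 4)/340 + 117*log(s**2 + 1)/1700 + 331*atan(s)/850 - 41/(10*s + 20) + C

Factor the denominator: (s - 1)*(s + 2)**2*(s + 4)*(s**2 + 1).
Partial-fraction decomposition: (117*s + 331)/(850*(s**2 + 1)) + 2833/(340*(s + 4)) - 1931/(300*(s + 2)) + 41/(10*(s + 2)**2) - 1/(30*(s - 1)).
Integrate each term; A/(s−a) gives A·log|s−a|; the (Bs+D)/(s²+p²) term gives a log and an atan.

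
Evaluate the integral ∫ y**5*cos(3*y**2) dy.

Let u = y², du = 2y dy; rewrite as (1/2)∫ u^2·cos(3u) du.
Now integrate by parts 2 times.

y**4*sin(3*y**2)/6 + y**2*cos(3*y**2)/9 - sin(3*y**2)/27 + C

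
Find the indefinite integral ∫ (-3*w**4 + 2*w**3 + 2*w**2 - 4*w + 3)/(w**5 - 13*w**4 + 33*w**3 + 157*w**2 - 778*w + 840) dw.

-1611*log(w - 7)/110 + 398*log(w - 5)/27 - 45*log(w - 3)/14 + 29*log(w - 2)/90 - 845*log(w + 4)/4158 + C

Factor the denominator: (w - 7)*(w - 5)*(w - 3)*(w - 2)*(w + 4).
Partial-fraction decomposition: -845/(4158*(w + 4)) + 29/(90*(w - 2)) - 45/(14*(w - 3)) + 398/(27*(w - 5)) - 1611/(110*(w - 7)).
Integrate each term: A/(w−a) contributes A·log|w−a|.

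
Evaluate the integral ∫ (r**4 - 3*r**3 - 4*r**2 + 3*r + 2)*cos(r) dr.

Use integration by parts with u = r**4 - 3*r**3 - 4*r**2 + 3*r + 2, dv = cos(r) dr, so v = sin(r).
Apply parts 4 times (tabular method): alternate signs, differentiate u down to 0, integrate dv up.

r**4*sin(r) - 3*r**3*sin(r) + 4*r**3*cos(r) - 16*r**2*sin(r) - 9*r**2*cos(r) + 21*r*sin(r) - 32*r*cos(r) + 34*sin(r) + 21*cos(r) + C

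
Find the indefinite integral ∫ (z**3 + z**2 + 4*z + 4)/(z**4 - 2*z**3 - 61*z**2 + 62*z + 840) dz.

212*log(z - 7)/143 - 29*log(z - 5)/33 - 10*log(z + 4)/33 + 100*log(z + 6)/143 + C

Factor the denominator: (z - 7)*(z - 5)*(z + 4)*(z + 6).
Partial-fraction decomposition: 100/(143*(z + 6)) - 10/(33*(z + 4)) - 29/(33*(z - 5)) + 212/(143*(z - 7)).
Integrate each term: A/(z−a) contributes A·log|z−a|.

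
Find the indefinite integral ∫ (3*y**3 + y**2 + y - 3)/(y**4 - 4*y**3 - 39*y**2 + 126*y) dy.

Factor the denominator: y*(y - 7)*(y - 3)*(y + 6).
Partial-fraction decomposition: 23/(26*(y + 6)) - 5/(6*(y - 3)) + 541/(182*(y - 7)) - 1/(42*y).
Integrate each term: A/(y−a) contributes A·log|y−a|.

-log(y)/42 + 541*log(y - 7)/182 - 5*log(y - 3)/6 + 23*log(y + 6)/26 + C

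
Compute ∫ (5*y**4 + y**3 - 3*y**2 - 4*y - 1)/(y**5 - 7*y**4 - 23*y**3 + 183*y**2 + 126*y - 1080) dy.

6563*log(y - 6)/270 - 1577*log(y - 5)/72 + 14*log(y - 3)/9 - 181*log(y + 3)/216 + 169*log(y + 4)/90 + C

Factor the denominator: (y - 6)*(y - 5)*(y - 3)*(y + 3)*(y + 4).
Partial-fraction decomposition: 169/(90*(y + 4)) - 181/(216*(y + 3)) + 14/(9*(y - 3)) - 1577/(72*(y - 5)) + 6563/(270*(y - 6)).
Integrate each term: A/(y−a) contributes A·log|y−a|.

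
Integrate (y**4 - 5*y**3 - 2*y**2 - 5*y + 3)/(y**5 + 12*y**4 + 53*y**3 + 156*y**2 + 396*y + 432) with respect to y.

Factor the denominator: (y + 2)*(y + 4)*(y + 6)*(y**2 + 9).
Partial-fraction decomposition: -2*(199*y - 216)/(975*(y**2 + 9)) + 779/(120*(y + 6)) - 567/(100*(y + 4)) + 61/(104*(y + 2)).
Integrate each term; A/(y−a) gives A·log|y−a|; the (By+D)/(y²+p²) term gives a log and an atan.

61*log(y + 2)/104 - 567*log(y + 4)/100 + 779*log(y + 6)/120 - 199*log(y**2 + 9)/975 + 48*atan(y/3)/325 + C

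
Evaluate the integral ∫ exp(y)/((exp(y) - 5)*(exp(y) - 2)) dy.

log(exp(y) - 5)/3 - log(exp(y) - 2)/3 + C

Let u = e^y, du = e^y dy.
The integral becomes ∫ du/((u-2)(u-5)); decompose into partial fractions.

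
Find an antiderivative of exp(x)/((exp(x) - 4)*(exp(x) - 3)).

log(exp(x) - 4) - log(exp(x) - 3) + C

Let u = e^x, du = e^x dx.
The integral becomes ∫ du/((u-4)(u-3)); decompose into partial fractions.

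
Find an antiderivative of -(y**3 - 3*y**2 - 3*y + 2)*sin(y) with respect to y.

Use integration by parts with u = y**3 - 3*y**2 - 3*y + 2, dv = -sin(y) dy, so v = cos(y).
Apply parts 3 times (tabular method): alternate signs, differentiate u down to 0, integrate dv up.

y**3*cos(y) - 3*y**2*sin(y) - 3*y**2*cos(y) + 6*y*sin(y) - 9*y*cos(y) + 9*sin(y) + 8*cos(y) + C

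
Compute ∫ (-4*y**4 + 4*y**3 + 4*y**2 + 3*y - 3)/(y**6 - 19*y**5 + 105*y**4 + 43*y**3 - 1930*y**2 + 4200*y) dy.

-log(y)/1400 - 4009*log(y - 7)/154 + 1387*log(y - 6)/20 - 175573*log(y - 5)/4050 + 1231*log(y + 4)/35640 + 944/(45*y - 225) + C

Factor the denominator: y*(y - 7)*(y - 6)*(y - 5)**2*(y + 4).
Partial-fraction decomposition: 1231/(35640*(y + 4)) - 175573/(4050*(y - 5)) - 944/(45*(y - 5)**2) + 1387/(20*(y - 6)) - 4009/(154*(y - 7)) - 1/(1400*y).
Integrate each term; A/(y−a) gives A·log|y−a|; A/(y−a)² gives −A/(y−a).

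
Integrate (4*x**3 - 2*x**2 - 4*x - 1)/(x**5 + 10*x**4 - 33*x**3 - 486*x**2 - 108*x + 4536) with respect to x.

Factor the denominator: (x - 6)*(x - 3)*(x + 6)**2*(x + 7).
Partial-fraction decomposition: -111/(10*(x + 7)) + 42749/(3888*(x + 6)) - 913/(108*(x + 6)**2) - 77/(2430*(x - 3)) + 59/(432*(x - 6)).
Integrate each term; A/(x−a) gives A·log|x−a|; A/(x−a)² gives −A/(x−a).

59*log(x - 6)/432 - 77*log(x - 3)/2430 + 42749*log(x + 6)/3888 - 111*log(x + 7)/10 + 913/(108*x + 648) + C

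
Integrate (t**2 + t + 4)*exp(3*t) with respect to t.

Use integration by parts with u = t**2 + t + 4, dv = exp(3*t) dt, so v = exp(3*t)/3.
Apply parts 2 times (tabular method): alternate signs, differentiate u down to 0, integrate dv up.

(9*t**2 + 3*t + 35)*exp(3*t)/27 + C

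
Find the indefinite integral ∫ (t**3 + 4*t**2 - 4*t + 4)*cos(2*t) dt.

Use integration by parts with u = t**3 + 4*t**2 - 4*t + 4, dv = cos(2*t) dt, so v = sin(2*t)/2.
Apply parts 3 times (tabular method): alternate signs, differentiate u down to 0, integrate dv up.

t**3*sin(2*t)/2 + 2*t**2*sin(2*t) + 3*t**2*cos(2*t)/4 - 11*t*sin(2*t)/4 + 2*t*cos(2*t) + sin(2*t) - 11*cos(2*t)/8 + C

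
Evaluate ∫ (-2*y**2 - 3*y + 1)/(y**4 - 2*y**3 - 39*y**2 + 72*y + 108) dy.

Factor the denominator: (y - 6)*(y - 3)*(y + 1)*(y + 6).
Partial-fraction decomposition: 53/(540*(y + 6)) + 1/(70*(y + 1)) + 13/(54*(y - 3)) - 89/(252*(y - 6)).
Integrate each term: A/(y−a) contributes A·log|y−a|.

-89*log(y - 6)/252 + 13*log(y - 3)/54 + log(y + 1)/70 + 53*log(y + 6)/540 + C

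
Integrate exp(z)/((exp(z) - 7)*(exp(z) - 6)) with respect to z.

Let u = e^z, du = e^z dz.
The integral becomes ∫ du/((u-7)(u-6)); decompose into partial fractions.

log(exp(z) - 7) - log(exp(z) - 6) + C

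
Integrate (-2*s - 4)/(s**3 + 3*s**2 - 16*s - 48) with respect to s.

-3*log(s - 4)/14 - 2*log(s + 3)/7 + log(s + 4)/2 + C

Factor the denominator: (s - 4)*(s + 3)*(s + 4).
Partial-fraction decomposition: 1/(2*(s + 4)) - 2/(7*(s + 3)) - 3/(14*(s - 4)).
Integrate each term: A/(s−a) contributes A·log|s−a|.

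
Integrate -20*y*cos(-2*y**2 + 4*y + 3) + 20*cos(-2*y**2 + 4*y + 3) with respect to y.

5*sin(-2*y**2 + 4*y + 3) + C

Let u = 2*y**2 - 4*y - 3, so du = (4*y - 4) dy.
Rewriting, the integral becomes -5·∫ cos(u) du = -5·sin(u).
Substituting back, u = 2*y**2 - 4*y - 3.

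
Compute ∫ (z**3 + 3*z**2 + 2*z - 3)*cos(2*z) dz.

z**3*sin(2*z)/2 + 3*z**2*sin(2*z)/2 + 3*z**2*cos(2*z)/4 + z*sin(2*z)/4 + 3*z*cos(2*z)/2 - 9*sin(2*z)/4 + cos(2*z)/8 + C

Use integration by parts with u = z**3 + 3*z**2 + 2*z - 3, dv = cos(2*z) dz, so v = sin(2*z)/2.
Apply parts 3 times (tabular method): alternate signs, differentiate u down to 0, integrate dv up.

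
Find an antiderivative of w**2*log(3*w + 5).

Use integration by parts with u = log(3*w + 5), dv = w**2 dw.
Then du = 3/(3*w + 5) dw and v = w**3/3.

w**3*log(3*w + 5)/3 - w**3/9 + 5*w**2/18 - 25*w/27 + 125*log(3*w + 5)/81 + C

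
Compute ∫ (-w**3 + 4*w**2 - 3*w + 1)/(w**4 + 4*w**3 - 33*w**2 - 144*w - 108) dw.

Factor the denominator: (w - 6)*(w + 1)*(w + 3)*(w + 6).
Partial-fraction decomposition: -379/(180*(w + 6)) + 73/(54*(w + 3)) - 9/(70*(w + 1)) - 89/(756*(w - 6)).
Integrate each term: A/(w−a) contributes A·log|w−a|.

-89*log(w - 6)/756 - 9*log(w + 1)/70 + 73*log(w + 3)/54 - 379*log(w + 6)/180 + C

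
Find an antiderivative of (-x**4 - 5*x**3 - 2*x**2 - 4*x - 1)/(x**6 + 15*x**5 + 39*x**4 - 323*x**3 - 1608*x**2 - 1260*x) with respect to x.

Factor the denominator: x*(x - 5)*(x + 1)*(x + 6)**2*(x + 7).
Partial-fraction decomposition: 757/(504*(x + 7)) - 32191/(21780*(x + 6)) + 53/(66*(x + 6)**2) + 1/(180*(x + 1)) - 1321/(43560*(x - 5)) + 1/(1260*x).
Integrate each term; A/(x−a) gives A·log|x−a|; A/(x−a)² gives −A/(x−a).

log(x)/1260 - 1321*log(x - 5)/43560 + log(x + 1)/180 - 32191*log(x + 6)/21780 + 757*log(x + 7)/504 - 53/(66*x + 396) + C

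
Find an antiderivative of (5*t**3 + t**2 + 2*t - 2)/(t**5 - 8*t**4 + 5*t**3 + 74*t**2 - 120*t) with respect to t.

Factor the denominator: t*(t - 5)*(t - 4)*(t - 2)*(t + 3).
Partial-fraction decomposition: -67/(420*(t + 3)) + 23/(30*(t - 2)) - 171/(28*(t - 4)) + 329/(60*(t - 5)) + 1/(60*t).
Integrate each term: A/(t−a) contributes A·log|t−a|.

log(t)/60 + 329*log(t - 5)/60 - 171*log(t - 4)/28 + 23*log(t - 2)/30 - 67*log(t + 3)/420 + C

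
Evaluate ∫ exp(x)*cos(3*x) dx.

Let I denote the integral. Integrate by parts with u = cos(3*x), dv = exp(x) dx, so v = exp(x): I = exp(x)*cos(3*x) + 3·∫ exp(x)*sin(3*x) dx.
Apply parts again with u = sin(3*x), dv = exp(x) dx: ∫ exp(x)*sin(3*x) dx = exp(x)*sin(3*x) − 3·I. Substituting back brings back I: I = 3*exp(x)*sin(3*x) + exp(x)*cos(3*x) − 9·I.
Solving for I: (1 + 9)·I equals the remaining terms, so I = (1/10)·(3*exp(x)*sin(3*x) + exp(x)*cos(3*x)).

3*exp(x)*sin(3*x)/10 + exp(x)*cos(3*x)/10 + C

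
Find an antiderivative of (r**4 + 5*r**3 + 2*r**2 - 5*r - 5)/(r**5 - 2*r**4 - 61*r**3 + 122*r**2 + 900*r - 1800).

Factor the denominator: (r - 6)*(r - 5)*(r - 2)*(r + 5)*(r + 6).
Partial-fraction decomposition: 313/(1056*(r + 6)) - 1/(11*(r + 5)) + 7/(96*(r - 2)) - 127/(33*(r - 5)) + 2413/(528*(r - 6)).
Integrate each term: A/(r−a) contributes A·log|r−a|.

2413*log(r - 6)/528 - 127*log(r - 5)/33 + 7*log(r - 2)/96 - log(r + 5)/11 + 313*log(r + 6)/1056 + C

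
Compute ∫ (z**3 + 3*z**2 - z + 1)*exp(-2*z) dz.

(-4*z**3 - 18*z**2 - 14*z - 11)*exp(-2*z)/8 + C

Use integration by parts with u = z**3 + 3*z**2 - z + 1, dv = exp(-2*z) dz, so v = -exp(-2*z)/2.
Apply parts 3 times (tabular method): alternate signs, differentiate u down to 0, integrate dv up.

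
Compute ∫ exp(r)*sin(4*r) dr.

exp(r)*sin(4*r)/17 - 4*exp(r)*cos(4*r)/17 + C

Let I denote the integral. Integrate by parts with u = sin(4*r), dv = exp(r) dr, so v = exp(r): I = exp(r)*sin(4*r) − 4·∫ exp(r)*cos(4*r) dr.
Apply parts again with u = cos(4*r), dv = exp(r) dr: ∫ exp(r)*cos(4*r) dr = exp(r)*cos(4*r) + 4·I. Substituting back brings back I: I = exp(r)*sin(4*r) - 4*exp(r)*cos(4*r) − 16·I.
Solving for I: (1 + 16)·I equals the remaining terms, so I = (1/17)·(exp(r)*sin(4*r) - 4*exp(r)*cos(4*r)).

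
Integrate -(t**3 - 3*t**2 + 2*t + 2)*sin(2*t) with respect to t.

Use integration by parts with u = t**3 - 3*t**2 + 2*t + 2, dv = -sin(2*t) dt, so v = cos(2*t)/2.
Apply parts 3 times (tabular method): alternate signs, differentiate u down to 0, integrate dv up.

t**3*cos(2*t)/2 - 3*t**2*sin(2*t)/4 - 3*t**2*cos(2*t)/2 + 3*t*sin(2*t)/2 + t*cos(2*t)/4 - sin(2*t)/8 + 7*cos(2*t)/4 + C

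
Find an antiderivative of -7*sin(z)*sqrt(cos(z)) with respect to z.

Let u = cos(z), so du = (-sin(z)) dz.
Rewriting, the integral becomes 7·∫ √u du = 7·(2/3)u^(3/2).
Substituting back, u = cos(z).

14*cos(z)**(3/2)/3 + C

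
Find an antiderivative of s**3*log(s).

s**4*log(s)/4 - s**4/16 + C

Use integration by parts with u = log(s), dv = s**3 ds.
Then du = 1/s ds and v = s**4/4.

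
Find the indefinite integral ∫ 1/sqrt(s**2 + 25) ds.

log(s + sqrt(s**2 + 25)) + C

Substitute s = 5·tan(θ), so ds = 5·sec(θ)^2 dθ and the radical becomes sqrt(s**2 + 25) = 5·sec(θ) by the Pythagorean identity.
Integrate the resulting trig expression in θ, then back-substitute tan(θ) = s/5, sec(θ) = sqrt(s**2 + 25)/5 (absorbing any constant into C).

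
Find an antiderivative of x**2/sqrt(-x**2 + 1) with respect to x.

Substitute x = sin(θ), so dx = cos(θ) dθ and the radical becomes sqrt(-x**2 + 1) = cos(θ) by the Pythagorean identity.
Integrate the resulting trig expression in θ, then back-substitute θ = asin(x), sin(θ) = x, cos(θ) = sqrt(-x**2 + 1) (absorbing any constant into C).

-x*sqrt(-x**2 + 1)/2 + asin(x)/2 + C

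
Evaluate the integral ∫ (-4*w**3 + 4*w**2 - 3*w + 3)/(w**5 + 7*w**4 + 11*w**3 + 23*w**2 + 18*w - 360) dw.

-19*log(w - 2)/546 - 67*log(w + 4)/30 + 309*log(w + 5)/119 - 363*log(w**2 + 9)/2210 + 44*atan(w/3)/1105 + C

Factor the denominator: (w - 2)*(w + 4)*(w + 5)*(w**2 + 9).
Partial-fraction decomposition: -33*(11*w - 4)/(1105*(w**2 + 9)) + 309/(119*(w + 5)) - 67/(30*(w + 4)) - 19/(546*(w - 2)).
Integrate each term; A/(w−a) gives A·log|w−a|; the (Bw+D)/(w²+p²) term gives a log and an atan.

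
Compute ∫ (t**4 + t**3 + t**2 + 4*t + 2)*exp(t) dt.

(t**4 - 3*t**3 + 10*t**2 - 16*t + 18)*exp(t) + C

Use integration by parts with u = t**4 + t**3 + t**2 + 4*t + 2, dv = exp(t) dt, so v = exp(t).
Apply parts 4 times (tabular method): alternate signs, differentiate u down to 0, integrate dv up.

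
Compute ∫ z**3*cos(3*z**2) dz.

z**2*sin(3*z**2)/6 + cos(3*z**2)/18 + C

Let u = z², du = 2z dz; rewrite as (1/2)∫ u^1·cos(3u) du.
Now integrate by parts 1 time.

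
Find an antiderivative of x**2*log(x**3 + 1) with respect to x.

Let u = x**3 + 1, so du = (3*x**2) dx.
The integral becomes (1/3)·∫ log(u) du; integrate by parts with u′=log(u), dv′=du.

x**3*log(x**3 + 1)/3 - x**3/3 + log(x**3 + 1)/3 + C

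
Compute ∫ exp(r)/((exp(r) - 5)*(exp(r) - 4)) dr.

log(exp(r) - 5) - log(exp(r) - 4) + C

Let u = e^r, du = e^r dr.
The integral becomes ∫ du/((u-4)(u-5)); decompose into partial fractions.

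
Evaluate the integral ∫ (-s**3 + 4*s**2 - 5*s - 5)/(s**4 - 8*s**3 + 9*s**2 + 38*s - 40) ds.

-55*log(s - 5)/28 + 25*log(s - 4)/18 - 7*log(s - 1)/36 - 29*log(s + 2)/126 + C

Factor the denominator: (s - 5)*(s - 4)*(s - 1)*(s + 2).
Partial-fraction decomposition: -29/(126*(s + 2)) - 7/(36*(s - 1)) + 25/(18*(s - 4)) - 55/(28*(s - 5)).
Integrate each term: A/(s−a) contributes A·log|s−a|.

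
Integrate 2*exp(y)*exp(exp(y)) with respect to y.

Let u = exp(y), so du = (exp(y)) dy.
Rewriting, the integral becomes 2·∫ e^u du = 2·e^u.
Substituting back, u = exp(y).

2*exp(exp(y)) + C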